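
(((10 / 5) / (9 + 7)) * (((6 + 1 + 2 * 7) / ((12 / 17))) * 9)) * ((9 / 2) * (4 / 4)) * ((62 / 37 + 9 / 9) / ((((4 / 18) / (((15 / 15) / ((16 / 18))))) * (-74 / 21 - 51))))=-1623197961 / 43381760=-37.42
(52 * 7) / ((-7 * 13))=-4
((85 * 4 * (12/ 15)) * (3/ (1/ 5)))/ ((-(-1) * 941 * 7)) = 4080/ 6587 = 0.62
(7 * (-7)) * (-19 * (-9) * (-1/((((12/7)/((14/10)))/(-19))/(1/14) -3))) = -371469/173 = -2147.22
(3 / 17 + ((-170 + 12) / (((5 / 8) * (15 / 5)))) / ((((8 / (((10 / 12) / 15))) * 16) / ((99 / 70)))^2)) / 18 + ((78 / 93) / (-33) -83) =-2607851593845523 / 31413989376000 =-83.02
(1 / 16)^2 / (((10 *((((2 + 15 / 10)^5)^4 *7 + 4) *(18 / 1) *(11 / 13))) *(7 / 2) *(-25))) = -26624 / 48384035476577808690375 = -0.00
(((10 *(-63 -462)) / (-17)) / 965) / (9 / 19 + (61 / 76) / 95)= 7581000 / 11421161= 0.66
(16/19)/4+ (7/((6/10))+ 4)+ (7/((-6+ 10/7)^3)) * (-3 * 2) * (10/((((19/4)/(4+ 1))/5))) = 4554565/116736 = 39.02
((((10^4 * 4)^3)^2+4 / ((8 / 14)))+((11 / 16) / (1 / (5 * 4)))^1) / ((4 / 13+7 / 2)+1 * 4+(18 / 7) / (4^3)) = 11927552000000000000000000060424 / 22853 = 521924998906051721874589800.00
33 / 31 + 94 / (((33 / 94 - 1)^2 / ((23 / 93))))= 19471811 / 346053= 56.27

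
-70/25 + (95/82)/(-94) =-108387/38540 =-2.81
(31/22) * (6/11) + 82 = 10015/121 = 82.77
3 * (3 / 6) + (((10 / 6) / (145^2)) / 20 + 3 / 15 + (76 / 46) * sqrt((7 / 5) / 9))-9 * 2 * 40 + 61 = -165836789 / 252300 + 38 * sqrt(35) / 345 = -656.65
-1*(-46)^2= -2116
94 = 94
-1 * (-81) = 81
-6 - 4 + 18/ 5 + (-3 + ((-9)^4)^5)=60788327295284643958/ 5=12157665459056928791.60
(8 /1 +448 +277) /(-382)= -733 /382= -1.92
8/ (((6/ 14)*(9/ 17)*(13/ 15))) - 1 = 4643/ 117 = 39.68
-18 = -18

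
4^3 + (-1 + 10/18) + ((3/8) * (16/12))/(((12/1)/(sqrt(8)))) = sqrt(2)/12 + 572/9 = 63.67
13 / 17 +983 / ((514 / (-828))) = -6915013 / 4369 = -1582.75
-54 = -54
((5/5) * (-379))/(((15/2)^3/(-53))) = 160696/3375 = 47.61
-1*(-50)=50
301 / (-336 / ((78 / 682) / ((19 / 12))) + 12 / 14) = -82173 / 1269650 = -0.06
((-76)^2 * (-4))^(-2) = 1 / 533794816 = 0.00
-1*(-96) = 96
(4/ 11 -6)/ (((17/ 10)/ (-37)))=22940/ 187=122.67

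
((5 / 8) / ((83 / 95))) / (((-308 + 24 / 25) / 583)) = -364375 / 268256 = -1.36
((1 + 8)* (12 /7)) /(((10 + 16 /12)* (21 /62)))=3348 /833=4.02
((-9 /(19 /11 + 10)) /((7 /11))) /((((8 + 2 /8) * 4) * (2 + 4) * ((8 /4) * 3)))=-11 /10836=-0.00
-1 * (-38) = 38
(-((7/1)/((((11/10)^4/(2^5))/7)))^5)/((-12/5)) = 1184787066781696000000000000000000000/2018249984797680027603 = 587036826808382.35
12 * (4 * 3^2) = 432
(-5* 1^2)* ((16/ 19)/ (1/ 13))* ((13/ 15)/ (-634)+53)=-52417768/ 18069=-2900.98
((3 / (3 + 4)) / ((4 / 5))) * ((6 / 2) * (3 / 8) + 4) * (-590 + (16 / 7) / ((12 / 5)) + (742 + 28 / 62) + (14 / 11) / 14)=225331285 / 534688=421.43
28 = 28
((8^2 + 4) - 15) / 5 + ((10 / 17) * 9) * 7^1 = 4051 / 85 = 47.66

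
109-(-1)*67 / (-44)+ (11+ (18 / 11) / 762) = 662063 / 5588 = 118.48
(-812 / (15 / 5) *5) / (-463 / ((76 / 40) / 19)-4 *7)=2030 / 6987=0.29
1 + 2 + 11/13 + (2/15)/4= 1513/390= 3.88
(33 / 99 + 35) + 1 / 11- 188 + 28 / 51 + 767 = 115000 / 187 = 614.97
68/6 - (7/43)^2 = 62719/5547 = 11.31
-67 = -67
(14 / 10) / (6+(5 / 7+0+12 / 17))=833 / 4415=0.19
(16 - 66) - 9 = -59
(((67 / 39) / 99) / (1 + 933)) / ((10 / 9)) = 67 / 4006860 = 0.00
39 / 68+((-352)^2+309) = 124213.57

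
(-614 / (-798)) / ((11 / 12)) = 1228 / 1463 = 0.84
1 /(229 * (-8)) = -1 /1832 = -0.00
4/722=2/361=0.01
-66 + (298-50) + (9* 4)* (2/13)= 2438/13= 187.54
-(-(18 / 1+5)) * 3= 69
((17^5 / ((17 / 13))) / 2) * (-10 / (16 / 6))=-16286595 / 8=-2035824.38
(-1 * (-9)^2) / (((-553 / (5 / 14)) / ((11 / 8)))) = 4455 / 61936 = 0.07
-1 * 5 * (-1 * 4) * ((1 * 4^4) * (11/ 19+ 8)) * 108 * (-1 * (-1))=90132480/ 19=4743814.74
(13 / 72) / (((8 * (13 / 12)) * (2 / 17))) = 17 / 96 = 0.18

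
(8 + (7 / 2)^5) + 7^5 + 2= 554951 / 32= 17342.22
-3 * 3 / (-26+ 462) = -9 / 436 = -0.02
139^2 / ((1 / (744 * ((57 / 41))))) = 819364968 / 41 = 19984511.41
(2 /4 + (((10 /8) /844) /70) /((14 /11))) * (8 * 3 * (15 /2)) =14888655 /165424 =90.00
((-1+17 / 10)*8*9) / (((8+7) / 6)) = 504 / 25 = 20.16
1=1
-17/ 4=-4.25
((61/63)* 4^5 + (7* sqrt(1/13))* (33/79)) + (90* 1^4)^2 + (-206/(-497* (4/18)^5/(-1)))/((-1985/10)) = 231* sqrt(13)/1027 + 129210729367/14206248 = 9096.16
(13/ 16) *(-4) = -3.25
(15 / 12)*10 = 25 / 2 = 12.50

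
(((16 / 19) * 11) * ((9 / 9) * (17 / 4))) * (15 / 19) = 11220 / 361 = 31.08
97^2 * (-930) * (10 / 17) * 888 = -77703285600 / 17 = -4570781505.88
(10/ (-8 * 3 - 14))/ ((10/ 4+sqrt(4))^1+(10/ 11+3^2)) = -110/ 6023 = -0.02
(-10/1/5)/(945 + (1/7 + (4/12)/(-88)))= -3696/1746617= -0.00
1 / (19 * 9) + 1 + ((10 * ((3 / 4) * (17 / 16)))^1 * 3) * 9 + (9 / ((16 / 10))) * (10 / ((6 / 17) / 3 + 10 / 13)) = 74965061 / 268128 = 279.59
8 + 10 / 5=10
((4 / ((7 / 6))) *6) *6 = 864 / 7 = 123.43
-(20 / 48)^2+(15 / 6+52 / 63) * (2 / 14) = 709 / 2352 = 0.30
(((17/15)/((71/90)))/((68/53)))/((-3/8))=-212/71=-2.99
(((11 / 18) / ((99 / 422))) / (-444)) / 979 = -211 / 35208756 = -0.00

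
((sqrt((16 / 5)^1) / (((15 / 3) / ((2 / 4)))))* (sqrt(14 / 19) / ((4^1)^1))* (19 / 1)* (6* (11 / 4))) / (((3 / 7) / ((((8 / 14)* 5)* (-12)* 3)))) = -396* sqrt(1330) / 5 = -2888.36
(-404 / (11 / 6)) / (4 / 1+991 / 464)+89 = 554159 / 10439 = 53.09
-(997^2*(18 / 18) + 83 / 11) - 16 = -10934358 / 11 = -994032.55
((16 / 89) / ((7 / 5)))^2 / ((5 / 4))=5120 / 388129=0.01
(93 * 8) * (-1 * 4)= -2976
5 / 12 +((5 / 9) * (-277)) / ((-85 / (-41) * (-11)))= 48233 / 6732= 7.16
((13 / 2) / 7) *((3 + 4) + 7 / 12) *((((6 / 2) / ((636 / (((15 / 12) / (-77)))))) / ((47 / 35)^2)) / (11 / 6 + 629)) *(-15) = 443625 / 62393611456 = 0.00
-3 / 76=-0.04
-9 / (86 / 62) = -279 / 43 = -6.49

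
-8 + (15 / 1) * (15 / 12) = 43 / 4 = 10.75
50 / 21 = 2.38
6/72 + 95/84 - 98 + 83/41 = -54393/574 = -94.76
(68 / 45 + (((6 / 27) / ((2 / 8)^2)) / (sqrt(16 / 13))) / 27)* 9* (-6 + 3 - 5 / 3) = -952 / 15 - 112* sqrt(13) / 81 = -68.45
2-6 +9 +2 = 7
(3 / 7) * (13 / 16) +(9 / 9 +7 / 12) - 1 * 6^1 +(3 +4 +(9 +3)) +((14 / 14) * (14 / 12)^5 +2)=1039267 / 54432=19.09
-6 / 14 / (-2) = 3 / 14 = 0.21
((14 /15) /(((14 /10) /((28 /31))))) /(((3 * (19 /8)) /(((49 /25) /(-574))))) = -1568 /5433525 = -0.00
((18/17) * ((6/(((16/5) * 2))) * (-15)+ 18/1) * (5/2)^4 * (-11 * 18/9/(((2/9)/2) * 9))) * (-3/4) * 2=11694375/2176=5374.25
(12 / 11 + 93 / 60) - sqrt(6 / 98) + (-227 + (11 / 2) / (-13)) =-642877 / 2860 - sqrt(3) / 7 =-225.03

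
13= 13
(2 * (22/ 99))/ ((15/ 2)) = 8/ 135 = 0.06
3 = 3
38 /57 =0.67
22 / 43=0.51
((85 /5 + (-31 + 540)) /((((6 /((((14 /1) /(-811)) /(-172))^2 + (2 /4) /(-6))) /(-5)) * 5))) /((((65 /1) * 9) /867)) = 46217043756937 /4268602712790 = 10.83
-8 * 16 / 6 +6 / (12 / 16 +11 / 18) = -2488 / 147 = -16.93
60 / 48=5 / 4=1.25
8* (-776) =-6208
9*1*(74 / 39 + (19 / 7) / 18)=3355 / 182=18.43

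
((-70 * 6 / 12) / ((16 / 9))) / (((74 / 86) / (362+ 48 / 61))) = -149875425 / 18056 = -8300.59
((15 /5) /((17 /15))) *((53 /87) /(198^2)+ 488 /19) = 8322230155 /122407956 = 67.99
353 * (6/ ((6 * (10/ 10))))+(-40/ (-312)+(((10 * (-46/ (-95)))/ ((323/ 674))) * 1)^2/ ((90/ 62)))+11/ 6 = 18740599883129/ 44065439730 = 425.29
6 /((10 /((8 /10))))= 12 /25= 0.48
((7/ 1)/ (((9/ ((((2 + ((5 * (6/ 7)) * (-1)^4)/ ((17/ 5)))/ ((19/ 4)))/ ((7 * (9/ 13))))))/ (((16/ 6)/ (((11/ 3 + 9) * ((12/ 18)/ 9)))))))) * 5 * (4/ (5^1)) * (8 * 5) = 6456320/ 128877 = 50.10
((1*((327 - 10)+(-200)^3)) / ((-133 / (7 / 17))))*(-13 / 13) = -7999683 / 323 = -24766.82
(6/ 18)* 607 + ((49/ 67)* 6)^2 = 221.59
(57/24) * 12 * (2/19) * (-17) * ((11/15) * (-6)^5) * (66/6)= 15995232/5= 3199046.40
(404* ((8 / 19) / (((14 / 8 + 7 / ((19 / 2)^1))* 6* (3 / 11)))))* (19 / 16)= 84436 / 1701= 49.64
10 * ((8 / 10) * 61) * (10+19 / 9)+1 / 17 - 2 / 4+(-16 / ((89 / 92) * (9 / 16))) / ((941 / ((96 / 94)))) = 7118163514915 / 1204478118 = 5909.75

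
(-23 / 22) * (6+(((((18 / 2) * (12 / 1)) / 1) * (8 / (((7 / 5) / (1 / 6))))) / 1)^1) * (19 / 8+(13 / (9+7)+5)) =-931.78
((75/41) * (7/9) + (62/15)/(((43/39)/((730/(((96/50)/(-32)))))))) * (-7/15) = 112573195/5289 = 21284.40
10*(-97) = -970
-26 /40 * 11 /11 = -13 /20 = -0.65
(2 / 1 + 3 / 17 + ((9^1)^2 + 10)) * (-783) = -1240272 / 17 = -72957.18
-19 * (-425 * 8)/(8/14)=113050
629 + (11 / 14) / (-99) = 79253 / 126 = 628.99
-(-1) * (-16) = -16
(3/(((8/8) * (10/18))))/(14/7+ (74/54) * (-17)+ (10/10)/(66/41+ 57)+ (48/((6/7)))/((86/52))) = 2789883/6500030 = 0.43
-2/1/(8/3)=-3/4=-0.75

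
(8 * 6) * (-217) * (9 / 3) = -31248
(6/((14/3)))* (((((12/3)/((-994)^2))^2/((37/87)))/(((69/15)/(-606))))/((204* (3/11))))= -1449855/12357541342353578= -0.00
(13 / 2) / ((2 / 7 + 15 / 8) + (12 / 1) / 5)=1820 / 1277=1.43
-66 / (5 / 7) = -462 / 5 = -92.40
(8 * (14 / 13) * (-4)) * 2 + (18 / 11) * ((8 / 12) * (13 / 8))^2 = -76651 / 1144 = -67.00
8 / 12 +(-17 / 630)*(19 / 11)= 4297 / 6930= 0.62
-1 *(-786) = 786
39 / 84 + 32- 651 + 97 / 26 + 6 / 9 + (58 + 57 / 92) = -3488102 / 6279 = -555.52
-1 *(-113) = 113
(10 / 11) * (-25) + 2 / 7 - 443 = -465.44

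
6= 6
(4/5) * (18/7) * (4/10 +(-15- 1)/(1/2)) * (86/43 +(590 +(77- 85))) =-6643584/175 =-37963.34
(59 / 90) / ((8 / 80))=59 / 9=6.56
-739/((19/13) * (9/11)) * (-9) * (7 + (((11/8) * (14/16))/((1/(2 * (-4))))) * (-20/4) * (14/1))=287758471/76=3786295.67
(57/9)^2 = 361/9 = 40.11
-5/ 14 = -0.36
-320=-320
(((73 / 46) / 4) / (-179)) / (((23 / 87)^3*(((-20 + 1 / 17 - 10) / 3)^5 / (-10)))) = -82928059443627345 / 6845627727701604935644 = -0.00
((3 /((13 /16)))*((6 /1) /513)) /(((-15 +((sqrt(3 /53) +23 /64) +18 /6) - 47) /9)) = -407365632 /61461272561 - 131072*sqrt(159) /61461272561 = -0.01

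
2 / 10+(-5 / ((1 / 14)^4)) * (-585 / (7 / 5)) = 401310001 / 5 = 80262000.20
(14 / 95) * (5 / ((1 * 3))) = 14 / 57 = 0.25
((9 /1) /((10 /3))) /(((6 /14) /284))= 8946 /5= 1789.20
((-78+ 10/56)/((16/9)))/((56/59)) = -1157049/25088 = -46.12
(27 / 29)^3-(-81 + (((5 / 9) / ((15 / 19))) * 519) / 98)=1679592701 / 21511098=78.08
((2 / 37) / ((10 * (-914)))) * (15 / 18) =-1 / 202908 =-0.00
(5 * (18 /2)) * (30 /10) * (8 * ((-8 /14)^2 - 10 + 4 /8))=-485460 /49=-9907.35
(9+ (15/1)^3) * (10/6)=5640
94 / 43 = 2.19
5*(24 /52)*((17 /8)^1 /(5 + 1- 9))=-85 /52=-1.63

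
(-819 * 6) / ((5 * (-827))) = 4914 / 4135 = 1.19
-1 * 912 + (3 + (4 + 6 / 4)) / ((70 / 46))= -63449 / 70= -906.41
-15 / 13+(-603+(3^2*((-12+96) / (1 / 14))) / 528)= -167055 / 286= -584.11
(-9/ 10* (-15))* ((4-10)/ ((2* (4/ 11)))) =-891/ 8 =-111.38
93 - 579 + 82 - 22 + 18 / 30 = -2127 / 5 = -425.40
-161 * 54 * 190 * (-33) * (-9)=-490602420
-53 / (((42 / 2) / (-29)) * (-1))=-1537 / 21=-73.19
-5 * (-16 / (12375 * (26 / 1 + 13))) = 16 / 96525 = 0.00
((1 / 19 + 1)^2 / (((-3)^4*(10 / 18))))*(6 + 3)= 80 / 361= 0.22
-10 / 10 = -1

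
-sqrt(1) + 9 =8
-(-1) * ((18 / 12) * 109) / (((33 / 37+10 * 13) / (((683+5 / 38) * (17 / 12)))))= 1779774999 / 1472272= 1208.86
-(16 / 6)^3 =-512 / 27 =-18.96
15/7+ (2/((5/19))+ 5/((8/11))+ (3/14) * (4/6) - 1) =4413/280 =15.76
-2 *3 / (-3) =2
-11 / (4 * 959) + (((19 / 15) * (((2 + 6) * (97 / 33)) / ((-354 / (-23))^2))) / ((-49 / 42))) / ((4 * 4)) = -95214937 / 9914688630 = -0.01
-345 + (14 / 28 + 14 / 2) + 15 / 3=-332.50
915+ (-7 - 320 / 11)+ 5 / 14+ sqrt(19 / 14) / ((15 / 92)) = 46*sqrt(266) / 105+ 135407 / 154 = 886.41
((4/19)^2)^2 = 256/130321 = 0.00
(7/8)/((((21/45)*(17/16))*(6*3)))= 0.10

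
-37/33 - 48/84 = -391/231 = -1.69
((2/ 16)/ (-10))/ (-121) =1/ 9680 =0.00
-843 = -843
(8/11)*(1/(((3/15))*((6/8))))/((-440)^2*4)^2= 1/123687168000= 0.00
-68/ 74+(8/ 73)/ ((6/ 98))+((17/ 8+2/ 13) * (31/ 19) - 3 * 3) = -70624403/ 16011528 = -4.41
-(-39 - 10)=49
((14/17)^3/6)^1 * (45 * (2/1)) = 8.38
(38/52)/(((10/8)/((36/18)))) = 76/65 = 1.17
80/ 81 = 0.99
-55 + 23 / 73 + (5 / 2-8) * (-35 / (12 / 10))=92621 / 876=105.73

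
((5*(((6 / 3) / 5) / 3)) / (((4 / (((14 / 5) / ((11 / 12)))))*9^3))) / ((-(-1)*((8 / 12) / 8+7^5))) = 112 / 2695520025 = 0.00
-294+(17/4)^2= -4415/16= -275.94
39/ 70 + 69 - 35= 2419/ 70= 34.56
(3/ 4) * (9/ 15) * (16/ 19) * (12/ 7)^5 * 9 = 80621568/ 1596665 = 50.49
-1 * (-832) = 832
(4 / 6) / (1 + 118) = 2 / 357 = 0.01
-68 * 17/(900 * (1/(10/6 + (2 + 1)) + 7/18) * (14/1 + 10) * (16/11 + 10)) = -0.01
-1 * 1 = -1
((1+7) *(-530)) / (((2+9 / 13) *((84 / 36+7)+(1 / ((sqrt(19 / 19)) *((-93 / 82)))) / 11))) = -5638776 / 33131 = -170.20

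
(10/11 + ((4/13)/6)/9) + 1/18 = 7493/7722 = 0.97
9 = 9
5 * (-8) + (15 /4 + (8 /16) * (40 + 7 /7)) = -63 /4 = -15.75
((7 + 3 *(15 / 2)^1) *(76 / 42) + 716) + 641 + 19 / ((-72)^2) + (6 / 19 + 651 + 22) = 1436653087 / 689472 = 2083.70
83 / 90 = 0.92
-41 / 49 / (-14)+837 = 574223 / 686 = 837.06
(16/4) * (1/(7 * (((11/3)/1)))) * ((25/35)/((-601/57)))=-3420/323939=-0.01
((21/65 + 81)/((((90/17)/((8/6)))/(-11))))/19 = -658988/55575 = -11.86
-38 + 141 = 103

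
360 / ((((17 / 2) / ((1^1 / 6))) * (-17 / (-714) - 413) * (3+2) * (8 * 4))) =-63 / 589730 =-0.00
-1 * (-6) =6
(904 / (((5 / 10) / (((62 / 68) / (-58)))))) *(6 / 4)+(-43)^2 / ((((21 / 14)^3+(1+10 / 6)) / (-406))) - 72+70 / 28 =-613119119 / 4930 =-124364.93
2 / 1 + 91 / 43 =177 / 43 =4.12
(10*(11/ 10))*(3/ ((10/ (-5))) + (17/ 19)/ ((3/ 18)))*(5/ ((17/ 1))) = 8085/ 646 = 12.52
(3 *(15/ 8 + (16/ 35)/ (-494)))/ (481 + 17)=129611/ 11480560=0.01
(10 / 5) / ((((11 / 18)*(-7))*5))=-36 / 385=-0.09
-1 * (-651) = 651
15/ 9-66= -193/ 3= -64.33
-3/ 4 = -0.75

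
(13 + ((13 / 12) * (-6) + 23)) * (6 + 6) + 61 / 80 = 28381 / 80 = 354.76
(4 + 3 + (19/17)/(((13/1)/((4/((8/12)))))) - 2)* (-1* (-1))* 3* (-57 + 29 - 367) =-1444515/221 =-6536.27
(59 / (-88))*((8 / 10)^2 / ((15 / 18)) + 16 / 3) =-1534 / 375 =-4.09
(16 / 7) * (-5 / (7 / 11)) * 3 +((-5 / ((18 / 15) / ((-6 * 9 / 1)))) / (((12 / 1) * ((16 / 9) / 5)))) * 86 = 7026645 / 1568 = 4481.28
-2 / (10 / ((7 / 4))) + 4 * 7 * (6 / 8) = 413 / 20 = 20.65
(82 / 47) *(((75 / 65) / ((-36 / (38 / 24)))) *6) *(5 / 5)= -3895 / 7332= -0.53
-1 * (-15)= 15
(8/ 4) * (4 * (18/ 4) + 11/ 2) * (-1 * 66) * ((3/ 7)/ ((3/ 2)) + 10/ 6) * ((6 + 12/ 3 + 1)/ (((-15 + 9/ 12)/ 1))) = 4675.03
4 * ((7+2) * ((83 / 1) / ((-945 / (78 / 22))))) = -4316 / 385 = -11.21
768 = 768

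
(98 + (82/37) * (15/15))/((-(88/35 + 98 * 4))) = -32445/127724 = -0.25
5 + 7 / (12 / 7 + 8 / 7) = 149 / 20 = 7.45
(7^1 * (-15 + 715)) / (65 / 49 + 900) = 48020 / 8833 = 5.44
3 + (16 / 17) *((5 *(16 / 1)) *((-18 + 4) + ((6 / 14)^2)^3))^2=277555022342024851 / 235301882417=1179569.92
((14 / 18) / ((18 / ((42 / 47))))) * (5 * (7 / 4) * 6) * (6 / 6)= 1715 / 846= 2.03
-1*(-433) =433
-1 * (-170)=170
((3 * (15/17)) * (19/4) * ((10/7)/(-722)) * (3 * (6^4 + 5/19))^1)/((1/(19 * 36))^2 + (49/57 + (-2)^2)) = -5386362300/270560423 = -19.91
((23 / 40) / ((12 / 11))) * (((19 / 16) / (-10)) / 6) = -4807 / 460800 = -0.01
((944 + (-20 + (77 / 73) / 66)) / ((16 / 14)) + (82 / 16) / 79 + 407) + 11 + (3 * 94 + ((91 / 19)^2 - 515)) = 101581220821 / 99930576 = 1016.52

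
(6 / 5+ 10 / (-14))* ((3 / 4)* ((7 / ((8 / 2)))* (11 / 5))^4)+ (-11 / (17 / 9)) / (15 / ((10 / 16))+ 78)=73964438757 / 924800000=79.98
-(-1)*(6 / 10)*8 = 24 / 5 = 4.80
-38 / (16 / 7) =-133 / 8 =-16.62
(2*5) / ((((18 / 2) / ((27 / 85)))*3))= 2 / 17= 0.12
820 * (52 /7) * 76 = 3240640 /7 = 462948.57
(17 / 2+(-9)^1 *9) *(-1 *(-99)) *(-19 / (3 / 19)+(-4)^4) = -1947495 / 2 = -973747.50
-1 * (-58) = 58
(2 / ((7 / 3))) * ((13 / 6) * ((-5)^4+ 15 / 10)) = 2327 / 2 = 1163.50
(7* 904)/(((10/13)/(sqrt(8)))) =82264* sqrt(2)/5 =23267.77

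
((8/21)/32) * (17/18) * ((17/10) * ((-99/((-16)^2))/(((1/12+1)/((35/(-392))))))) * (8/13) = 3179/8479744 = 0.00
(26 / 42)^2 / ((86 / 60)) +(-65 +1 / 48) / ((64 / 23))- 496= -1119960161 / 2157568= -519.08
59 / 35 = 1.69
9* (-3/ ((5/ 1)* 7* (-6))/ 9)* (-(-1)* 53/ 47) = 0.02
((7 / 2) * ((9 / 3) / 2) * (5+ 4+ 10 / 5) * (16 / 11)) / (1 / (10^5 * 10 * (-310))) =-26040000000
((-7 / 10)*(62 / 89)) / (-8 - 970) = 217 / 435210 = 0.00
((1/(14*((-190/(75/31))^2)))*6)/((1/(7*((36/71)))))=6075/24631391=0.00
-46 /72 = -23 /36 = -0.64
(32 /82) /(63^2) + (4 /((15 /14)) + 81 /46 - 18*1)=-468059167 /37427670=-12.51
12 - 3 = 9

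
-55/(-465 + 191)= 55/274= 0.20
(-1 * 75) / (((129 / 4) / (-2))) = 200 / 43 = 4.65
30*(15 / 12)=75 / 2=37.50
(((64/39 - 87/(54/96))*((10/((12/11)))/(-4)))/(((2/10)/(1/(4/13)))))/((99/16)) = 74600/81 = 920.99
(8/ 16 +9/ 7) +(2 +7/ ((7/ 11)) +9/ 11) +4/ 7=2491/ 154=16.18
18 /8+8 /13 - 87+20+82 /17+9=-44475 /884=-50.31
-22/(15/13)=-286/15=-19.07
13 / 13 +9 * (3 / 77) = 104 / 77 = 1.35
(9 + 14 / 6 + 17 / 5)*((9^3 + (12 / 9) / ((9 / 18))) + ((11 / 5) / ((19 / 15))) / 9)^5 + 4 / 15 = 27919367004153977821479524 / 9025380855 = 3093428128153377.28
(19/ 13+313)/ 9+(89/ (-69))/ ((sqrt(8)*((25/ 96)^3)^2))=4088/ 117 - 5805453606912*sqrt(2)/ 5615234375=-1427.18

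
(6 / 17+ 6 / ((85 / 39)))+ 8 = 11.11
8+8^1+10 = 26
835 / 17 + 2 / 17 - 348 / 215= 174039 / 3655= 47.62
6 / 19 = 0.32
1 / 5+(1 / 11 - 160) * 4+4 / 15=-105463 / 165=-639.17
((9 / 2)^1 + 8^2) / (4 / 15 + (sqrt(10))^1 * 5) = 4.26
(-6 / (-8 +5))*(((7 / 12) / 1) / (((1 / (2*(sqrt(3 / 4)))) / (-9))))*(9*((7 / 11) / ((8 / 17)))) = -221.34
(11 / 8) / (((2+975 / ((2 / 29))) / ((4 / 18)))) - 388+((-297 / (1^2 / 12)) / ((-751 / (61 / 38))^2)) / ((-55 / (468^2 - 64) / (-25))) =-208175899346915125 / 103639099044942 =-2008.66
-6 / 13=-0.46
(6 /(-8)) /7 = -3 /28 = -0.11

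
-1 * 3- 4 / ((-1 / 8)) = 29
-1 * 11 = -11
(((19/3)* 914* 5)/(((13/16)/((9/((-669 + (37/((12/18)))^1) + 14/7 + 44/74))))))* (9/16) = -19276260/65299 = -295.20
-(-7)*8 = 56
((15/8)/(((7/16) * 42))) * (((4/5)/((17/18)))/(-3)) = -24/833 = -0.03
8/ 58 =0.14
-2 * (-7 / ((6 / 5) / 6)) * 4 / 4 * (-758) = -53060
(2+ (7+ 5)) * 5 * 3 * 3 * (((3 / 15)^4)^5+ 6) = 72097778320312626 / 19073486328125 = 3780.00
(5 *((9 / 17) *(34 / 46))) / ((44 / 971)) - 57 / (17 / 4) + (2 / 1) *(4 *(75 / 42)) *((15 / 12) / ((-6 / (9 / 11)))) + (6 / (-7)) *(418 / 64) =10468485 / 481712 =21.73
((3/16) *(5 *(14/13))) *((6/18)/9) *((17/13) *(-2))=-595/6084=-0.10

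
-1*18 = -18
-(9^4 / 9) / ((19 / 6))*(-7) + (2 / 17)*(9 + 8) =1613.47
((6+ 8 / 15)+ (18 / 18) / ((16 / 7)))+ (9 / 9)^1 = 1913 / 240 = 7.97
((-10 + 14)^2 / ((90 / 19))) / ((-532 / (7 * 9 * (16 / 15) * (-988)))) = 31616 / 75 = 421.55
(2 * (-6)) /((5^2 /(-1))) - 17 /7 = -341 /175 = -1.95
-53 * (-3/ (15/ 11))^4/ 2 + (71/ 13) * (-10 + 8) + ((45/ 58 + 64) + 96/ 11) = -1446780328/ 2591875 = -558.20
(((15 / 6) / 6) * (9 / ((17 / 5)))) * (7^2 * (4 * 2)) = 7350 / 17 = 432.35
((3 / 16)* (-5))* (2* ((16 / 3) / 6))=-5 / 3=-1.67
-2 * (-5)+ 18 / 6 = 13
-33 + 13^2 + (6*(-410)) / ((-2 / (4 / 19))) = 7504 / 19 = 394.95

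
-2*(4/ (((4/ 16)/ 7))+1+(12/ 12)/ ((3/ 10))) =-698/ 3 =-232.67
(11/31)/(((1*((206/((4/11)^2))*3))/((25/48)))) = 25/632214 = 0.00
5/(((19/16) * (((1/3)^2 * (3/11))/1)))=2640/19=138.95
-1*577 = -577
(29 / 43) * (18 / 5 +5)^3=53621 / 125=428.97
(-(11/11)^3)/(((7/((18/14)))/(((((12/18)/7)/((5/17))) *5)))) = -102/343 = -0.30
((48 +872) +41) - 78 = 883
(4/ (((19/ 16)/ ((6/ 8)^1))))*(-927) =-44496/ 19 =-2341.89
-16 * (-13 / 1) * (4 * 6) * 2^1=9984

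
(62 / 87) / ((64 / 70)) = 1085 / 1392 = 0.78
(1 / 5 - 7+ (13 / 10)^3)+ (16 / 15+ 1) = -7609 / 3000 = -2.54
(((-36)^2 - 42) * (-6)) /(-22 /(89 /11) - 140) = 111606 /2117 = 52.72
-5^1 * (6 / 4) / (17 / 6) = -45 / 17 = -2.65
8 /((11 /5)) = 40 /11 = 3.64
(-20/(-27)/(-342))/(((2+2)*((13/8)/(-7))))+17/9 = 113513/60021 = 1.89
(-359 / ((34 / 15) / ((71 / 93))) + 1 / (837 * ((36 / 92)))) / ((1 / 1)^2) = -30968353 / 256122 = -120.91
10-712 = -702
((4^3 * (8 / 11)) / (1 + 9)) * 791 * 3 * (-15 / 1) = -165678.55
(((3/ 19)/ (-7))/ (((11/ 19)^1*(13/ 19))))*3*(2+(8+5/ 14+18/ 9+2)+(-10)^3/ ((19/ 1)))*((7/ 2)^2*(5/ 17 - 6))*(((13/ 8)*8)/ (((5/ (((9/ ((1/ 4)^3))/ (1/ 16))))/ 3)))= -30716972928/ 935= -32852377.46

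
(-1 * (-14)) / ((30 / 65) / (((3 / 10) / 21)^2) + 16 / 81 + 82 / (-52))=4212 / 679985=0.01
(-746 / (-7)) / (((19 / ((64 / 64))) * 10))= 373 / 665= 0.56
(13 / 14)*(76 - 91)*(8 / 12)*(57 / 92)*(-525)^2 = -145884375 / 92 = -1585699.73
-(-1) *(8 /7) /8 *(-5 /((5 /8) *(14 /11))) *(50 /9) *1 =-2200 /441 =-4.99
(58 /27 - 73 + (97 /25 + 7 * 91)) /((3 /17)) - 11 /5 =6536618 /2025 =3227.96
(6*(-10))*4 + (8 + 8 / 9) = -2080 / 9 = -231.11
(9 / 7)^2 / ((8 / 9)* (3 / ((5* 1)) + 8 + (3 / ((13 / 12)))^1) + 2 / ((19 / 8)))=900315 / 5962712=0.15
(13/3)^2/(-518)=-169/4662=-0.04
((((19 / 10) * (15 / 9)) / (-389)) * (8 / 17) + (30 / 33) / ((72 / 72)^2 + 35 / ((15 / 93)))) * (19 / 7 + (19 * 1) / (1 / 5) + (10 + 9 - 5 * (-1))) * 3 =982356 / 7928987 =0.12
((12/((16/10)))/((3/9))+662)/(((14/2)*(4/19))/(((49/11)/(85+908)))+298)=182077/166652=1.09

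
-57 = -57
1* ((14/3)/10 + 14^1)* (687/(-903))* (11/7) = -78089/4515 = -17.30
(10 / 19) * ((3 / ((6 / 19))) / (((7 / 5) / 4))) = 100 / 7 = 14.29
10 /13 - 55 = -705 /13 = -54.23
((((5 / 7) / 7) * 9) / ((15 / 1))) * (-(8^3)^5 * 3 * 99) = -31349275531149312 / 49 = -639781133288761.47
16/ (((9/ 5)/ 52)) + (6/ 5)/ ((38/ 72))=397144/ 855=464.50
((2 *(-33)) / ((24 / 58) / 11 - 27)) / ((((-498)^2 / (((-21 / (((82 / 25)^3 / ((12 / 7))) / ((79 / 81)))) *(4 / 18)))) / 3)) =-4331421875 / 661563775647378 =-0.00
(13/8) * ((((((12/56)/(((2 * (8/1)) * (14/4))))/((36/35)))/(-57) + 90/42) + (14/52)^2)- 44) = -540976445/7967232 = -67.90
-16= -16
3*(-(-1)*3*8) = 72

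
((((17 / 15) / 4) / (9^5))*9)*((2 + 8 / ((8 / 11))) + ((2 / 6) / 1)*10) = 833 / 1180980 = 0.00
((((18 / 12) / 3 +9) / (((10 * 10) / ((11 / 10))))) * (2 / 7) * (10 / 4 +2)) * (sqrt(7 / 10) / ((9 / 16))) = 209 * sqrt(70) / 8750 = 0.20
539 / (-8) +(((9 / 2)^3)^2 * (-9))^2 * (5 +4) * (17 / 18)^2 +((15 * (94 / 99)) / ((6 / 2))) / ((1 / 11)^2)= 6611393094254161 / 147456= 44836378948.66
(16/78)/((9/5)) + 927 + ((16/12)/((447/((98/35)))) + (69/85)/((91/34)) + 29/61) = 103607910622/111658365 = 927.90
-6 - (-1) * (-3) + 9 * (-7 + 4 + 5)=9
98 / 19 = 5.16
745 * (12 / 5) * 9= 16092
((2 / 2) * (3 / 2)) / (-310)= -3 / 620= -0.00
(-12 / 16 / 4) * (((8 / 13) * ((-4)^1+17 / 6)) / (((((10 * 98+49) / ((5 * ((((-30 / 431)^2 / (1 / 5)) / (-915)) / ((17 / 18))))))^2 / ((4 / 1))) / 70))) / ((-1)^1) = -810000000 / 1158249458364500557237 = -0.00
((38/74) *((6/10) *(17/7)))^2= 938961/1677025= 0.56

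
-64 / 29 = -2.21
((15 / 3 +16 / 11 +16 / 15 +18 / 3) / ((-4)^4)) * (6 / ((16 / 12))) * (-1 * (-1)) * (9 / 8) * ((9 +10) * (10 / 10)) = 1144503 / 225280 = 5.08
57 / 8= 7.12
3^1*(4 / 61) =12 / 61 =0.20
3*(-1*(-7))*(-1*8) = -168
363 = 363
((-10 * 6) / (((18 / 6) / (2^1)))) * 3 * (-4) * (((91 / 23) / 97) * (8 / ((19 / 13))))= 4542720 / 42389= 107.17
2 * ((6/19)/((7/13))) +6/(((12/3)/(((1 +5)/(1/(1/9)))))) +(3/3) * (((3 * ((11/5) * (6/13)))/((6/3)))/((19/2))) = 20171/8645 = 2.33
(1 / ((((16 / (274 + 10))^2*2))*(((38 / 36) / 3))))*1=136107 / 304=447.72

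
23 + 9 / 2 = 55 / 2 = 27.50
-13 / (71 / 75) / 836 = -975 / 59356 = -0.02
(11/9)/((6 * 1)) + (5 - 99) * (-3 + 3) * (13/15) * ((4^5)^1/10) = 11/54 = 0.20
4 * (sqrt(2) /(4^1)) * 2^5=32 * sqrt(2)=45.25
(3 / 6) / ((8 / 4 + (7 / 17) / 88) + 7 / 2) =748 / 8235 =0.09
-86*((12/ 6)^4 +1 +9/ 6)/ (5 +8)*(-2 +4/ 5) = 9546/ 65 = 146.86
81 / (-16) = -5.06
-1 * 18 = -18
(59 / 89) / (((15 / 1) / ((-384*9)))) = -67968 / 445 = -152.74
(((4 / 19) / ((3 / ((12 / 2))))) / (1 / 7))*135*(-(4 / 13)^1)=-30240 / 247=-122.43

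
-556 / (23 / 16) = -8896 / 23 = -386.78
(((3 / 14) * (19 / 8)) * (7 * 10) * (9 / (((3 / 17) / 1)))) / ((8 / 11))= 159885 / 64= 2498.20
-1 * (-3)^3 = 27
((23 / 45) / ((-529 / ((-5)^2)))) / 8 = -5 / 1656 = -0.00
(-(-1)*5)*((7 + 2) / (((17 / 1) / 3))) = 135 / 17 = 7.94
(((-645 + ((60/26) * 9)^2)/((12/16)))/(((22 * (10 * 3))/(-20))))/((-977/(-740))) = 35623600/5448729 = 6.54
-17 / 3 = -5.67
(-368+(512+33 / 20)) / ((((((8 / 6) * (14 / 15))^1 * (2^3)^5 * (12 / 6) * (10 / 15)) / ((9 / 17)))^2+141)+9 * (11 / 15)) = 860048685 / 62280737515306984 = 0.00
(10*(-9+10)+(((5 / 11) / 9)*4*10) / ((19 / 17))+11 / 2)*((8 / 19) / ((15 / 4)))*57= 1041776 / 9405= 110.77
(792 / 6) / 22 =6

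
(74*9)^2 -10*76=442796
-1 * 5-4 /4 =-6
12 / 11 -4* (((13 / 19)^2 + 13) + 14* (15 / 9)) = -146.12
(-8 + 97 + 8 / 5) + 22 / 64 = 90.94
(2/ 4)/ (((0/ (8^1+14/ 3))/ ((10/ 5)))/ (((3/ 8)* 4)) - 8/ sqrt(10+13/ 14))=-3* sqrt(238)/ 224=-0.21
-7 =-7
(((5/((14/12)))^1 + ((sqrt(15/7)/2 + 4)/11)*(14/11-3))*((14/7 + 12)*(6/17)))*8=297408/2057-912*sqrt(105)/2057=140.04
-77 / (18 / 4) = -154 / 9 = -17.11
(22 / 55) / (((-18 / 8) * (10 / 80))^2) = 2048 / 405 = 5.06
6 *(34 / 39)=68 / 13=5.23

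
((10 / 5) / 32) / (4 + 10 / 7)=7 / 608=0.01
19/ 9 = 2.11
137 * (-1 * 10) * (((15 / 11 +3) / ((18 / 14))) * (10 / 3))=-1534400 / 99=-15498.99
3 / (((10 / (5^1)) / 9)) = 27 / 2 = 13.50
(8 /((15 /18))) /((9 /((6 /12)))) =0.53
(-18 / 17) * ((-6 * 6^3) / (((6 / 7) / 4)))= 6403.76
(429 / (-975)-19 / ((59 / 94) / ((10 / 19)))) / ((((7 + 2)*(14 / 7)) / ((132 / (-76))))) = 13981 / 8850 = 1.58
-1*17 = -17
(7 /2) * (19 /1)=133 /2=66.50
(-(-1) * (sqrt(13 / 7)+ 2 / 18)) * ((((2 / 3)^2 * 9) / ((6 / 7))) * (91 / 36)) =637 / 486+ 91 * sqrt(91) / 54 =17.39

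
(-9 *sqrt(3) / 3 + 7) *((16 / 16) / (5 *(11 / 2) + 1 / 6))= 21 / 83 - 9 *sqrt(3) / 83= 0.07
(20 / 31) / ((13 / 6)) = 0.30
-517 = -517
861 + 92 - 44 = 909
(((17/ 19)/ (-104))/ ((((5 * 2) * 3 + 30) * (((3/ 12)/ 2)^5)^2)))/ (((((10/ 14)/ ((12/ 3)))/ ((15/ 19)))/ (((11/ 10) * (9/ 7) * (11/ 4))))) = -310596599808/ 117325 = -2647318.13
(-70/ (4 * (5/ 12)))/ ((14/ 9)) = -27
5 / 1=5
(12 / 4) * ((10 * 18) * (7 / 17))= 3780 / 17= 222.35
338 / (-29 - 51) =-169 / 40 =-4.22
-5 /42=-0.12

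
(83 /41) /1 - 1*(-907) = 37270 /41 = 909.02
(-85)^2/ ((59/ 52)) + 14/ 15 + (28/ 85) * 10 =95867102/ 15045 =6372.02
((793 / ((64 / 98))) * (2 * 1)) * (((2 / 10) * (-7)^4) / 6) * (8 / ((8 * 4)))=93295657 / 1920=48591.49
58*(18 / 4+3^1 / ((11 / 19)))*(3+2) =30885 / 11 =2807.73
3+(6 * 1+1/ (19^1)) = 172/ 19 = 9.05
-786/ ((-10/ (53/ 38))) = 20829/ 190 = 109.63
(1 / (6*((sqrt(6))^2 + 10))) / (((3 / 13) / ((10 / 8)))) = 65 / 1152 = 0.06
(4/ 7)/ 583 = 4/ 4081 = 0.00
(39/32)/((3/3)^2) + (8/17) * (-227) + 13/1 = -50377/544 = -92.60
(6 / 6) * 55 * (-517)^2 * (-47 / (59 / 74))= -51129712810 / 59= -866605301.86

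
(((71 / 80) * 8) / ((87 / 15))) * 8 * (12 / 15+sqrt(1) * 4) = 6816 / 145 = 47.01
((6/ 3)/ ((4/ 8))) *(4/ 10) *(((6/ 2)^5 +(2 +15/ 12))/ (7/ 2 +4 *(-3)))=-788/ 17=-46.35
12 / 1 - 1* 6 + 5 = 11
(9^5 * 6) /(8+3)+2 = 354316 /11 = 32210.55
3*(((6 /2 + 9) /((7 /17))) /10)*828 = 253368 /35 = 7239.09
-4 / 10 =-2 / 5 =-0.40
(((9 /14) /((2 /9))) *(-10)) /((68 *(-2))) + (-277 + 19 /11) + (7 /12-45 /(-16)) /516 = -8917593269 /32421312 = -275.05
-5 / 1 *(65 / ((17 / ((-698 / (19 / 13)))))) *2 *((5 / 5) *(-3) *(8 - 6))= -109562.23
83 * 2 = 166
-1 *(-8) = 8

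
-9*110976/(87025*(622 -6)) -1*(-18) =120491802/6700925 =17.98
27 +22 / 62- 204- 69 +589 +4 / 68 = 180979 / 527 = 343.41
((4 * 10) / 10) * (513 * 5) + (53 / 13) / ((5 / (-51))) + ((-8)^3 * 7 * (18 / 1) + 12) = -3528303 / 65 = -54281.58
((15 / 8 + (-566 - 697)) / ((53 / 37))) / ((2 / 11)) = -4106223 / 848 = -4842.24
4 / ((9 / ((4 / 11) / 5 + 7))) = 1556 / 495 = 3.14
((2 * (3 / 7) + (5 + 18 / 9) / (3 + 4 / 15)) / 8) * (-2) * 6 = -9 / 2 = -4.50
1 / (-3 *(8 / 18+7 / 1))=-3 / 67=-0.04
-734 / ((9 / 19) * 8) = -6973 / 36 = -193.69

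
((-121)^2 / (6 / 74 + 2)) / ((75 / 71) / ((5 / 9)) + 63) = 3496537 / 32256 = 108.40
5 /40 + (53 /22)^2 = 5739 /968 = 5.93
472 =472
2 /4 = 1 /2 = 0.50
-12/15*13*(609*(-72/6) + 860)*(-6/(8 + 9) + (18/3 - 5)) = 3688256/85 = 43391.25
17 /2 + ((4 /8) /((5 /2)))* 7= 99 /10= 9.90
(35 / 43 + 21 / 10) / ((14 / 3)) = 537 / 860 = 0.62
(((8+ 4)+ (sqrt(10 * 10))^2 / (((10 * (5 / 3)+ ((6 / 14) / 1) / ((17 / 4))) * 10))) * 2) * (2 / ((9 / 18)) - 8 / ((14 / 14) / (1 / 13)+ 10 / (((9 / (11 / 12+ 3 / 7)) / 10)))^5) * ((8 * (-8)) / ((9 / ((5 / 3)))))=-18874237718971467268960 / 15803275725852951723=-1194.32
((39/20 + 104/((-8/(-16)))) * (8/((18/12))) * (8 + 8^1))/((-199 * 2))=-134368/2985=-45.01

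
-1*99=-99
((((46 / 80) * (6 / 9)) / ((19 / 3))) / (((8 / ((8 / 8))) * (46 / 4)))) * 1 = 1 / 1520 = 0.00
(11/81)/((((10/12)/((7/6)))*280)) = 11/16200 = 0.00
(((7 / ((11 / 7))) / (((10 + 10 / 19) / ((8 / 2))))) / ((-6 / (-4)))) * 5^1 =931 / 165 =5.64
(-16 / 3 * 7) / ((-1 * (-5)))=-112 / 15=-7.47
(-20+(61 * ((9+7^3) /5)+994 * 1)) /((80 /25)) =13171 /8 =1646.38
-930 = -930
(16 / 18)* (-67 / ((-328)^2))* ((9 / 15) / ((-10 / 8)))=67 / 252150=0.00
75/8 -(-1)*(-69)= -477/8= -59.62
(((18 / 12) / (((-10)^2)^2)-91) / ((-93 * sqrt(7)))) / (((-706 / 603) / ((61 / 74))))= -0.26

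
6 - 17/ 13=61/ 13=4.69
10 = 10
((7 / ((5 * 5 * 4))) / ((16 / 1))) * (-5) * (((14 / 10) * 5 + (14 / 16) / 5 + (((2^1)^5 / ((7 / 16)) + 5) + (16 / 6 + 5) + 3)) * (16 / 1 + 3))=-1531913 / 38400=-39.89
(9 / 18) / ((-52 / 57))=-57 / 104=-0.55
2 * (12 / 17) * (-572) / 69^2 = -0.17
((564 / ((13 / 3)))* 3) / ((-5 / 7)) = -35532 / 65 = -546.65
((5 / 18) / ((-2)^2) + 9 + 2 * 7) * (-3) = -1661 / 24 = -69.21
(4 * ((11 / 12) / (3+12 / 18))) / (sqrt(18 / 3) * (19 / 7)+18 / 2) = 147 / 601 - 133 * sqrt(6) / 1803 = 0.06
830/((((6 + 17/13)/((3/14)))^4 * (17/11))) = 2112171633/5319312257000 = 0.00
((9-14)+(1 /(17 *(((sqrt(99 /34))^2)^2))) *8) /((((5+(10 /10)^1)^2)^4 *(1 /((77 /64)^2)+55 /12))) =-2374589 /4254328339776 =-0.00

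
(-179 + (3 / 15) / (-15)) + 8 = -12826 / 75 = -171.01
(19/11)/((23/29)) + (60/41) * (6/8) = 33976/10373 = 3.28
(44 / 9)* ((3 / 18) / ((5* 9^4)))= 22 / 885735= 0.00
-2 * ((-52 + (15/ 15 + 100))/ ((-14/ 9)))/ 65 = 63/ 65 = 0.97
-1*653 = -653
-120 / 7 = -17.14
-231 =-231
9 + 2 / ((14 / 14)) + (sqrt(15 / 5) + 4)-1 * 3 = sqrt(3) + 12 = 13.73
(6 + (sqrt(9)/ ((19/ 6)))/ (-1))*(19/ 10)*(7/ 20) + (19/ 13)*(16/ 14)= 11444/ 2275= 5.03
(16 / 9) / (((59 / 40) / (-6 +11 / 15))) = -10112 / 1593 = -6.35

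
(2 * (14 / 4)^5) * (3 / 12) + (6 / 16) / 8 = 8405 / 32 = 262.66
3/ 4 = 0.75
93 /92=1.01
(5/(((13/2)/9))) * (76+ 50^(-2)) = 1710009/3250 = 526.16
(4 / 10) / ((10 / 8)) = 8 / 25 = 0.32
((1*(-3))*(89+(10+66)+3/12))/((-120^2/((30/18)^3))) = 3305/20736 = 0.16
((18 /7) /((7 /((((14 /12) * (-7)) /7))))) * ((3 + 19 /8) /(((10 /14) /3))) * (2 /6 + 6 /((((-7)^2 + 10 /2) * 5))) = -3.44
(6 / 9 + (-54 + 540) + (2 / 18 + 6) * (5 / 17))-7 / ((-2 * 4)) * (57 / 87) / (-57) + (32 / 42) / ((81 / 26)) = 3278553511 / 6708744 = 488.70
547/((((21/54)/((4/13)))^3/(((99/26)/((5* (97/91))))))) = 10106249472/52211705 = 193.56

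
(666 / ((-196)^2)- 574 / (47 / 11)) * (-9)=1208.91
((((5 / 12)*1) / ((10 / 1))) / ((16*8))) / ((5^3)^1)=1 / 384000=0.00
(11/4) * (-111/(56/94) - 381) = -174735/112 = -1560.13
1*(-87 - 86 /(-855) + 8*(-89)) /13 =-52543 /855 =-61.45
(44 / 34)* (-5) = -110 / 17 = -6.47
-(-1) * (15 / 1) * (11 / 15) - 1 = 10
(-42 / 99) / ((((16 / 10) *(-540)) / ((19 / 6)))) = 133 / 85536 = 0.00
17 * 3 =51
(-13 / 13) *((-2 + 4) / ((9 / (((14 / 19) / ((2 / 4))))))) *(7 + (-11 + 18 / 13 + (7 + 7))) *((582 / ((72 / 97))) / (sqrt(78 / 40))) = -38990896 *sqrt(195) / 260091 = -2093.41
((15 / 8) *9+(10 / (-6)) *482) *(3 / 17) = -18875 / 136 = -138.79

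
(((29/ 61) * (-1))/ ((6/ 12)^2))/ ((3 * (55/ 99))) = -348/ 305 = -1.14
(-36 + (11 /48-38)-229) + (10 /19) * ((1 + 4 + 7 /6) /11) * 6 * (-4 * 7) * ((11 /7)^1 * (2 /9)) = -875741 /2736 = -320.08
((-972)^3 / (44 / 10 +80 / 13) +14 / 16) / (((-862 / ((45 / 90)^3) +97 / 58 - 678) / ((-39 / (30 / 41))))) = -3690603126391103 / 6025755400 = -612471.45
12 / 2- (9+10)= -13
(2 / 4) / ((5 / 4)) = 2 / 5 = 0.40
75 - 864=-789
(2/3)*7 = 14/3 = 4.67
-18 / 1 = -18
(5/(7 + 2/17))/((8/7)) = 595/968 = 0.61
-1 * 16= -16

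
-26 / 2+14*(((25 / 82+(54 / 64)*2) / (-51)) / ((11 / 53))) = -15.64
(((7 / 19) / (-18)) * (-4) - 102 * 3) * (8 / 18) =-209248 / 1539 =-135.96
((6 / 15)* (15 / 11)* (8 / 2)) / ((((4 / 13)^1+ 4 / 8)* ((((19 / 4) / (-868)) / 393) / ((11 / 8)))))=-5068128 / 19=-266743.58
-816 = -816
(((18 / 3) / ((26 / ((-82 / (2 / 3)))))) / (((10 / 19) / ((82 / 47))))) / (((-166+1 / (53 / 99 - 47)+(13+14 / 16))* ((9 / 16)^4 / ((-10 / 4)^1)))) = -2407127449600 / 155868588603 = -15.44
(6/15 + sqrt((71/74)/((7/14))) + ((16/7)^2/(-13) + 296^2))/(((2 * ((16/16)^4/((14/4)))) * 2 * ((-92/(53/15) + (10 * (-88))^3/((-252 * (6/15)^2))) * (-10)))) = -66555083529/146729213956000-23373 * sqrt(2627)/167045566657600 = -0.00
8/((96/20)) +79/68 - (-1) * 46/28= 6385/1428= 4.47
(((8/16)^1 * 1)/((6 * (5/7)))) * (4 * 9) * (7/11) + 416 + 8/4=23137/55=420.67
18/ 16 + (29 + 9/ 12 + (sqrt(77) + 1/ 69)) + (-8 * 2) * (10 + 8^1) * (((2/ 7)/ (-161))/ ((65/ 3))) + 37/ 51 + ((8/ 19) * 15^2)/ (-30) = 37.26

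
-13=-13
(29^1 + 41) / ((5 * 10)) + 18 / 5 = 5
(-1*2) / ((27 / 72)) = -16 / 3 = -5.33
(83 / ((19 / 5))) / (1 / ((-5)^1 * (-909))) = 1886175 / 19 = 99272.37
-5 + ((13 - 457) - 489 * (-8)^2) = -31745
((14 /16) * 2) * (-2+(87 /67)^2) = -9863 /17956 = -0.55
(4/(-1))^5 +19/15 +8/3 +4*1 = -15241/15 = -1016.07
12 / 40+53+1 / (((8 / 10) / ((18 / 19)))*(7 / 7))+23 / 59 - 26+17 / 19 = 166854 / 5605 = 29.77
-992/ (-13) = 76.31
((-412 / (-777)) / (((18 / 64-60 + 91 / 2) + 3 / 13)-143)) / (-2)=85696 / 50743539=0.00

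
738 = 738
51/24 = 17/8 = 2.12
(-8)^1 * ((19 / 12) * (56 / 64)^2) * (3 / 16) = -931 / 512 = -1.82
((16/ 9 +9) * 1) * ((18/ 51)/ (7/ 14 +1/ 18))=582/ 85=6.85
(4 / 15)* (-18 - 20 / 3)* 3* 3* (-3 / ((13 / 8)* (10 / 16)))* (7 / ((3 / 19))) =7752.47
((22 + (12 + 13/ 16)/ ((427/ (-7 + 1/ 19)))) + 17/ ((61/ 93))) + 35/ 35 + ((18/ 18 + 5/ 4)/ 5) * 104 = 15497383/ 162260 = 95.51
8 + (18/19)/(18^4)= 886465/110808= 8.00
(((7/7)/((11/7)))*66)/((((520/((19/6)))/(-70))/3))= -2793/52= -53.71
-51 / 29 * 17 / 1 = -867 / 29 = -29.90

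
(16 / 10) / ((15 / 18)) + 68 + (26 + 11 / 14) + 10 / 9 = 308123 / 3150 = 97.82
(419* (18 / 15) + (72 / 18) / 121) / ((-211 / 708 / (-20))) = 861534048 / 25531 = 33744.63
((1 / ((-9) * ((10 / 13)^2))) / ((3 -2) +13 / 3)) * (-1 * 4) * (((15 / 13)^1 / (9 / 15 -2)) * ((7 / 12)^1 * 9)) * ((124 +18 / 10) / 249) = -8177 / 26560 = -0.31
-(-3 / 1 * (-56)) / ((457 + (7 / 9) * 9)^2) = -21 / 26912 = -0.00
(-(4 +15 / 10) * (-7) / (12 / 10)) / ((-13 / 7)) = -2695 / 156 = -17.28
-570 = -570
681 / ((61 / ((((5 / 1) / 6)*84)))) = 47670 / 61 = 781.48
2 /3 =0.67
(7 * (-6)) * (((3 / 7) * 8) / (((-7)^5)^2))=-144 / 282475249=-0.00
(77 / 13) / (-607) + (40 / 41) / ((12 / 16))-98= -93865025 / 970593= -96.71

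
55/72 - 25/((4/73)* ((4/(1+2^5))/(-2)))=67760/9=7528.89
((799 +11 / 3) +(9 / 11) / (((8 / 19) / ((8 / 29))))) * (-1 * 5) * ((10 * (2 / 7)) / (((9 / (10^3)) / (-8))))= 614932000000 / 60291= 10199399.58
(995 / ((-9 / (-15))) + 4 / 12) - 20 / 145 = 144292 / 87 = 1658.53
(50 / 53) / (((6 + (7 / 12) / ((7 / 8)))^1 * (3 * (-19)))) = -0.00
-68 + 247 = 179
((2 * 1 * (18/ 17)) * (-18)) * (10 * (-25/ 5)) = 32400/ 17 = 1905.88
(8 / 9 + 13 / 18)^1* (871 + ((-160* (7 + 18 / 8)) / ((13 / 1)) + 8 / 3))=859357 / 702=1224.16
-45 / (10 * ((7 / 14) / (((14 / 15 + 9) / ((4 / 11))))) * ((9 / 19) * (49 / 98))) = -31141 / 30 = -1038.03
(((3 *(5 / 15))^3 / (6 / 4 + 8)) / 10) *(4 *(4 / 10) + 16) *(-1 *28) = -2464 / 475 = -5.19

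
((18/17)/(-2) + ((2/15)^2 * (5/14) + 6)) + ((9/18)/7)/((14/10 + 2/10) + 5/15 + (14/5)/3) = 361967/65790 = 5.50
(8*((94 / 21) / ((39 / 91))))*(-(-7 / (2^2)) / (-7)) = -188 / 9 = -20.89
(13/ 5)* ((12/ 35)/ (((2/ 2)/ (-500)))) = -3120/ 7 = -445.71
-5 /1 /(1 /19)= -95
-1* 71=-71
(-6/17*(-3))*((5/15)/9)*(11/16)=11/408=0.03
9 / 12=3 / 4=0.75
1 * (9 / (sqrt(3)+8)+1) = 133 / 61-9 * sqrt(3) / 61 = 1.92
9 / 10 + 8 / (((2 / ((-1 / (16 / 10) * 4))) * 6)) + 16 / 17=89 / 510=0.17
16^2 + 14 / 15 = 256.93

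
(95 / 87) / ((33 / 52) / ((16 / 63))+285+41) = 79040 / 23778057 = 0.00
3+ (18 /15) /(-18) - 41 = -571 /15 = -38.07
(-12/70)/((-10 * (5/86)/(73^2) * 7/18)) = 24747876/6125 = 4040.47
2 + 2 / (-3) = 1.33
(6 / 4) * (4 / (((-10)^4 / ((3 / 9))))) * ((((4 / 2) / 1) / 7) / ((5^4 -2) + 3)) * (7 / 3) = 1 / 4695000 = 0.00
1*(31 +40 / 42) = 671 / 21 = 31.95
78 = 78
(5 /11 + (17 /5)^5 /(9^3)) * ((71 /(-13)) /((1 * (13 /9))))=-1917642692 /470559375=-4.08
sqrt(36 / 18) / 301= sqrt(2) / 301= 0.00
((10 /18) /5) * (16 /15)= 16 /135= 0.12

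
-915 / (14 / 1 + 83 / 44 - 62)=40260 / 2029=19.84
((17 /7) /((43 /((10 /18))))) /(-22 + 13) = -85 /24381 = -0.00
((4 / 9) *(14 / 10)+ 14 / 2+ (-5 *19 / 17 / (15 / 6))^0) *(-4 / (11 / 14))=-21728 / 495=-43.89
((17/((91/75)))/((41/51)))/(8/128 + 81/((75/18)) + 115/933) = 24267330000/27327086423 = 0.89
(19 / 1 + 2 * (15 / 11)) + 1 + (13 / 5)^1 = 1393 / 55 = 25.33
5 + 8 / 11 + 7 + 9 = 239 / 11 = 21.73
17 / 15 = 1.13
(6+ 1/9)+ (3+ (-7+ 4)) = 55/9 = 6.11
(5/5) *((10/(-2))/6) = -5/6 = -0.83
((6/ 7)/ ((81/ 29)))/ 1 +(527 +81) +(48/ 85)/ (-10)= 48857714/ 80325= 608.25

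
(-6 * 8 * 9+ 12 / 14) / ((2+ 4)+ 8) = -1509 / 49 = -30.80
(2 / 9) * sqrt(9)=2 / 3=0.67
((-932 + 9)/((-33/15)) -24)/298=4351/3278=1.33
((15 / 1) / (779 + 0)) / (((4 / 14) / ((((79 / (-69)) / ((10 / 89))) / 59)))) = -49217 / 4228412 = -0.01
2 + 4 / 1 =6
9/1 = 9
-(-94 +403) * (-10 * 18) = 55620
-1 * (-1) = 1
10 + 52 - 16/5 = 294/5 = 58.80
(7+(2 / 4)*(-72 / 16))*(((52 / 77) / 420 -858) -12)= -4132.49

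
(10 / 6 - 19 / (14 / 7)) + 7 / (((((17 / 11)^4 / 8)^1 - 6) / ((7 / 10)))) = -162740861 / 18577410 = -8.76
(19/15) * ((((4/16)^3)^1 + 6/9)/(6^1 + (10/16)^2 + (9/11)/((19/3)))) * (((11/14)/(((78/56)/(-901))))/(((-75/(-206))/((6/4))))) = -1062076694866/3826294875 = -277.57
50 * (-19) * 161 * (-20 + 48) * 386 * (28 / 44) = -11571585200 / 11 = -1051962290.91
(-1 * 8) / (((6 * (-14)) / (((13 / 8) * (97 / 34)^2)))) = 122317 / 97104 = 1.26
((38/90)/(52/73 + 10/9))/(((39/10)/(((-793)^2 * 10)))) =670933510/1797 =373363.11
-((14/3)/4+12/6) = -19/6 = -3.17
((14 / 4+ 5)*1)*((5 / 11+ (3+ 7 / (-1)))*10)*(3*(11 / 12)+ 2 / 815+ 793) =-1719923439 / 7172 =-239810.85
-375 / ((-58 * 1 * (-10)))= -75 / 116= -0.65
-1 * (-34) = 34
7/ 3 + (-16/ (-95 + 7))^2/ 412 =87244/ 37389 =2.33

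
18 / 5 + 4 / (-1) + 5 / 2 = 21 / 10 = 2.10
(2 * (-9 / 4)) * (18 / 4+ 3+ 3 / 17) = -2349 / 68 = -34.54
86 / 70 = 43 / 35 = 1.23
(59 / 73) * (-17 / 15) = -1003 / 1095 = -0.92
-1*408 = -408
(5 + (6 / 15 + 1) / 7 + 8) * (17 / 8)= 561 / 20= 28.05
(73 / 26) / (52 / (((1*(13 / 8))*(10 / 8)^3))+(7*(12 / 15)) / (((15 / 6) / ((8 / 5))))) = 9125 / 64896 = 0.14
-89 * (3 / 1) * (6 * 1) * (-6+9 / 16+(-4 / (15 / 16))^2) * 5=-4090529 / 40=-102263.22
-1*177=-177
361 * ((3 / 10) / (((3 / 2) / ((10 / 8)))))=361 / 4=90.25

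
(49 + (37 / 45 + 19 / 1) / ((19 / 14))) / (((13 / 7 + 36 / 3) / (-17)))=-6471577 / 82935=-78.03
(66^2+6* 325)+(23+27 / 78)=164563 / 26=6329.35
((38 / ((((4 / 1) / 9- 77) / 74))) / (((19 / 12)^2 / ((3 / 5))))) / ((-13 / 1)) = 575424 / 850915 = 0.68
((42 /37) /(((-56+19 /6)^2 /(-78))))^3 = -1640360041721856 /51399719091667750357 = -0.00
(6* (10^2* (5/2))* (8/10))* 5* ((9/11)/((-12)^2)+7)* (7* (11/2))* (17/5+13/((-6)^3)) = 86477825/16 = 5404864.06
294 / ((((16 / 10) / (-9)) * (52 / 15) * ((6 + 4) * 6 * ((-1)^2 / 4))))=-6615 / 208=-31.80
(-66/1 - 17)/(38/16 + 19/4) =-664/57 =-11.65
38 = 38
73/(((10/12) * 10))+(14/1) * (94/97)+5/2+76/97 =124211/4850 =25.61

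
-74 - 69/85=-6359/85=-74.81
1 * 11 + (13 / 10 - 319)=-3067 / 10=-306.70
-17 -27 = -44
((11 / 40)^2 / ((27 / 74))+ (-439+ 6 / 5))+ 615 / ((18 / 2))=-7976003 / 21600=-369.26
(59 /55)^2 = 3481 /3025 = 1.15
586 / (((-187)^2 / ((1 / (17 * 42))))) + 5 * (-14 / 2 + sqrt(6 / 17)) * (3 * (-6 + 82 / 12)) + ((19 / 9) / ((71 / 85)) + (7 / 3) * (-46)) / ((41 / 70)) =-58095079845377 / 218044373778 + 25 * sqrt(102) / 34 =-259.01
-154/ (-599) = 154/ 599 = 0.26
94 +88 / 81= 7702 / 81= 95.09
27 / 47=0.57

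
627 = 627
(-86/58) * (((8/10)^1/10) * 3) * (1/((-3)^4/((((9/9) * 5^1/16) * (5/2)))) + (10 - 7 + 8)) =-1227091/313200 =-3.92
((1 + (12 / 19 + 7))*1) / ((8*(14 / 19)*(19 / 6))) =123 / 266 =0.46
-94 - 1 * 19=-113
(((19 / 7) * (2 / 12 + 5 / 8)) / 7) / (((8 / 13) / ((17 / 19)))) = 4199 / 9408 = 0.45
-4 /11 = -0.36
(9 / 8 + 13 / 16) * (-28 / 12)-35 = -1897 / 48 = -39.52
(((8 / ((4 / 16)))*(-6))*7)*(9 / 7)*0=0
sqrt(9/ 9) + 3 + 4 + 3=11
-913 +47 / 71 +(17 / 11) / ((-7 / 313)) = -5365543 / 5467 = -981.44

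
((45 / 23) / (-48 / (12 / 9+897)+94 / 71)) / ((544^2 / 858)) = 3693915225 / 827353897984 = 0.00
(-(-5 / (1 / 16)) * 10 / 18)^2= 160000 / 81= 1975.31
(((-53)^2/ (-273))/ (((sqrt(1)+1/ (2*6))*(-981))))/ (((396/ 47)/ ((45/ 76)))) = 660115/ 970197228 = 0.00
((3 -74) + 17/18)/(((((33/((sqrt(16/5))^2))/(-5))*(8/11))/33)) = 13871/9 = 1541.22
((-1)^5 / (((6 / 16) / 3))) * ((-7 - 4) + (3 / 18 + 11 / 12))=238 / 3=79.33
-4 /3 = -1.33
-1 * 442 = -442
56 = 56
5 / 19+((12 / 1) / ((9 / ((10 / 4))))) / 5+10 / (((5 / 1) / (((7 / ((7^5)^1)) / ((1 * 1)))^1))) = 127367 / 136857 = 0.93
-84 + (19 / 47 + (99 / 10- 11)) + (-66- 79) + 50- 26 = -96677 / 470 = -205.70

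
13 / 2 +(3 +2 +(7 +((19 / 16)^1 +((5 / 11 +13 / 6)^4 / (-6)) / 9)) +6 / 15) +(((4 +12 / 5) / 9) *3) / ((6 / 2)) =20415255329 / 1024635744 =19.92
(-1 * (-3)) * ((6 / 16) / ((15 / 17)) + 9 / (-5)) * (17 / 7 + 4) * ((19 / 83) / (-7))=28215 / 32536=0.87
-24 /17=-1.41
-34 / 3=-11.33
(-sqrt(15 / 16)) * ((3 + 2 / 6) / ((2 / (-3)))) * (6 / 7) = 15 * sqrt(15) / 14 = 4.15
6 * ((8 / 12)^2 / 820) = 0.00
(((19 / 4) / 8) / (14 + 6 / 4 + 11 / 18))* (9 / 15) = 0.02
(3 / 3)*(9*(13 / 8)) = 117 / 8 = 14.62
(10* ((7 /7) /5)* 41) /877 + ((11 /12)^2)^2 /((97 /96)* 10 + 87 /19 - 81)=1898515961 /22914073584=0.08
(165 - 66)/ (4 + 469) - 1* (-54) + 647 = 30152/ 43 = 701.21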